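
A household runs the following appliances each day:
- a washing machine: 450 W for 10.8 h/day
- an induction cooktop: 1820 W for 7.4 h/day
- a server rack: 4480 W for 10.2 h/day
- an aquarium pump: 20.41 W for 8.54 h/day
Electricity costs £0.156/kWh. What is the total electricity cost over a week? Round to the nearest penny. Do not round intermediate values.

washing machine: 450 W × 10.8 h × 7 d = 34,020 Wh = 34.02 kWh
induction cooktop: 1820 W × 7.4 h × 7 d = 94,276 Wh = 94.28 kWh
server rack: 4480 W × 10.2 h × 7 d = 319,872 Wh = 319.9 kWh
aquarium pump: 20.41 W × 8.54 h × 7 d = 1,220 Wh = 1.22 kWh
Total energy = 34.02 + 94.28 + 319.9 + 1.22 = 449.4 kWh
Cost = 449.4 kWh × £0.156 = £70.10

£70.10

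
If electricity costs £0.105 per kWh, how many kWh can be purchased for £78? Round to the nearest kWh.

743 kWh

£78 / £0.105 per kWh = 742.9 kWh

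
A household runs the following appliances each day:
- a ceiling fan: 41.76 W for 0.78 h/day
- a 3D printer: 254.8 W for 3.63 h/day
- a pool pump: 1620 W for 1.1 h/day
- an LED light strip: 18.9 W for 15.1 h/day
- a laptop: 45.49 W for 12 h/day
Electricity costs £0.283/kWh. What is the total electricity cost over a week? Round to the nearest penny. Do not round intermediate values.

ceiling fan: 41.76 W × 0.78 h × 7 d = 228 Wh = 0.228 kWh
3D printer: 254.8 W × 3.63 h × 7 d = 6,474 Wh = 6.474 kWh
pool pump: 1620 W × 1.1 h × 7 d = 12,474 Wh = 12.47 kWh
LED light strip: 18.9 W × 15.1 h × 7 d = 1,998 Wh = 1.998 kWh
laptop: 45.49 W × 12 h × 7 d = 3,821 Wh = 3.821 kWh
Total energy = 0.228 + 6.474 + 12.47 + 1.998 + 3.821 = 25 kWh
Cost = 25 kWh × £0.283 = £7.07

£7.07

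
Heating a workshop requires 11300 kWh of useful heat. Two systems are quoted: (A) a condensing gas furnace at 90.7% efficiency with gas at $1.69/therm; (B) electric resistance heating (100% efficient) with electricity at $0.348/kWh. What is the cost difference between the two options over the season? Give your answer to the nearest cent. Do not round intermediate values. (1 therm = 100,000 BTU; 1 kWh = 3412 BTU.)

Heat load = 11300 kWh × 3412 = 38,555,600 BTU
Gas: input = 38,555,600 / 0.907 = 42,508,931 BTU = 425.1 therm → 425.1 × $1.69 = $718.40
Electric: 38,555,600 BTU / 3412 = 11,300 kWh → × $0.348 = $3,932.40
Difference = |$718.40 − $3,932.40| = $3,214.00

$3214.00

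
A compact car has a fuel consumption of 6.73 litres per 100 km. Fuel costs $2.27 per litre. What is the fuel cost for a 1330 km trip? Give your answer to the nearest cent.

$203.19

Fuel = 6.73 L/100 km × 1330 km / 100 = 89.51 L
Cost = 89.51 L × $2.27/L = $203.19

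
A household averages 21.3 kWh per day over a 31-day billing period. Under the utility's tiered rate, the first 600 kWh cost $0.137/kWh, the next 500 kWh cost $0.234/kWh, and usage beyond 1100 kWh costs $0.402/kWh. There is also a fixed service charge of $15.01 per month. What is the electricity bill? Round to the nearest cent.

Usage = 21.3 kWh/day × 31 days = 660.3 kWh
First 600 kWh × $0.137 = $82.20
Next 60.3 kWh × $0.234 = $14.11
Remaining tier: 0 kWh (not reached)
Energy charge = $96.31; + service $15.01 = $111.32

$111.32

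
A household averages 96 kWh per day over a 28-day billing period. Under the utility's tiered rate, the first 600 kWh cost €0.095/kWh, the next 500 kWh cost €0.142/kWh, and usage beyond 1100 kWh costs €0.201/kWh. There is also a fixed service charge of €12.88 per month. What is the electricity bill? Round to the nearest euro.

€460

Usage = 96 kWh/day × 28 days = 2688 kWh
First 600 kWh × €0.095 = €57.00
Next 500 kWh × €0.142 = €71.00
Remaining 1588 kWh × €0.201 = €319.19
Energy charge = €447.19; + service €12.88 = €460.07 ≈ €460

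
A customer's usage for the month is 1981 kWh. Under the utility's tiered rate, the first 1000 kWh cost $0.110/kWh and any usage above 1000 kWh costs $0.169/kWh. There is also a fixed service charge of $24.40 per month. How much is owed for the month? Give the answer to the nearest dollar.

First 1000 kWh × $0.110 = $110.00
Remaining 981 kWh × $0.169 = $165.79
Energy charge = $275.79; + service $24.40 = $300.19 ≈ $300

$300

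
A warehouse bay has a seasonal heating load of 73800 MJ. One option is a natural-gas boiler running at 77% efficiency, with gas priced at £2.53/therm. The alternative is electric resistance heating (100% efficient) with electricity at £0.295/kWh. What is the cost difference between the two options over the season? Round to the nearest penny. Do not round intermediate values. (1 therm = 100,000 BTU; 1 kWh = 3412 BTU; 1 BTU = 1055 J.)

Heat load = 73800 MJ = 73,800,000,000 J / 1055 = 69,952,607 BTU
Gas: input = 69,952,607 / 0.77 = 90,847,541 BTU = 908.5 therm → 908.5 × £2.53 = £2,298.44
Electric: 69,952,607 BTU / 3412 = 20,500 kWh → × £0.295 = £6,048.07
Difference = |£2,298.44 − £6,048.07| = £3,749.63

£3749.63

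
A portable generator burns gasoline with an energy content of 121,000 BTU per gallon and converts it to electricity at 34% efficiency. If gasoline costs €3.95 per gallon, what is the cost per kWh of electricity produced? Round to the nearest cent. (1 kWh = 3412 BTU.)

Electrical output per gallon = 121,000 BTU × 0.34 / 3412 BTU/kWh = 12.06 kWh
Cost per kWh = €3.95 / 12.06 kWh = €0.328

€0.33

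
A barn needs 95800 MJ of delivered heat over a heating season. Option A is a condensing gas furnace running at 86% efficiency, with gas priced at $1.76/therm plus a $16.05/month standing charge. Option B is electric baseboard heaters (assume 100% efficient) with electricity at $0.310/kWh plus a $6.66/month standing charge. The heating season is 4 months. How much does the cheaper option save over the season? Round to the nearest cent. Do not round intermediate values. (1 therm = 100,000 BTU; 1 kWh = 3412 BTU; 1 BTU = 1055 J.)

$6354.31

Heat load = 95800 MJ = 95,800,000,000 J / 1055 = 90,805,687 BTU
Gas: input = 90,805,687 / 0.86 = 105,588,008 BTU = 1,056 therm → 1,056 × $1.76 = $1,858.35; + 4 × $16.05 standing = $1,922.55
Electric: 90,805,687 BTU / 3412 = 26,610 kWh → × $0.310 = $8,250.22; + 4 × $6.66 standing = $8,276.86
Difference = |$1,922.55 − $8,276.86| = $6,354.31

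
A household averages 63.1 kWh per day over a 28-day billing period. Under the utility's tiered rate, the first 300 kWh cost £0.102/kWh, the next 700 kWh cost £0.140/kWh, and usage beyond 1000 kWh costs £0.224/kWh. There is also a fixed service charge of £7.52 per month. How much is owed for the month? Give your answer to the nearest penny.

Usage = 63.1 kWh/day × 28 days = 1766.8 kWh
First 300 kWh × £0.102 = £30.60
Next 700 kWh × £0.140 = £98.00
Remaining 766.8 kWh × £0.224 = £171.76
Energy charge = £300.36; + service £7.52 = £307.88

£307.88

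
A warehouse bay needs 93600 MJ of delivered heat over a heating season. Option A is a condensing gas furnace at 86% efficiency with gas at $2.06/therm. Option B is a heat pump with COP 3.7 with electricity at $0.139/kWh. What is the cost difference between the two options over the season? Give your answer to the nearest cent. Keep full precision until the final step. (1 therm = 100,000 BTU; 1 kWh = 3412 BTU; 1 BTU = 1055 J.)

$1148.31

Heat load = 93600 MJ = 93,600,000,000 J / 1055 = 88,720,379 BTU
Gas: input = 88,720,379 / 0.86 = 103,163,232 BTU = 1,032 therm → 1,032 × $2.06 = $2,125.16
Heat pump: 88,720,379 BTU / 3412 = 26,000 kWh heat; / 3.7 = 7,028 kWh in → × $0.139 = $976.85
Difference = |$2,125.16 − $976.85| = $1,148.31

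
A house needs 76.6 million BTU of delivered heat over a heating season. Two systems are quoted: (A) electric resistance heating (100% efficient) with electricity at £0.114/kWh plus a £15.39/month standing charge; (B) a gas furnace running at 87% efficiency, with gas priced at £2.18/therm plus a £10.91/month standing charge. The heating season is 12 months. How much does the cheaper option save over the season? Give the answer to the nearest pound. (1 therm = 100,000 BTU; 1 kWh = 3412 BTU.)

Heat load = 76.6 × 10⁶ BTU = 76,600,000 BTU
Gas: input = 76,600,000 / 0.87 = 88,045,977 BTU = 880.5 therm → 880.5 × £2.18 = £1,919.40; + 12 × £10.91 standing = £2,050.32
Electric: 76,600,000 BTU / 3412 = 22,450 kWh → × £0.114 = £2,559.32; + 12 × £15.39 standing = £2,744.00
Difference = |£2,050.32 − £2,744.00| = £693.68 ≈ £694

£694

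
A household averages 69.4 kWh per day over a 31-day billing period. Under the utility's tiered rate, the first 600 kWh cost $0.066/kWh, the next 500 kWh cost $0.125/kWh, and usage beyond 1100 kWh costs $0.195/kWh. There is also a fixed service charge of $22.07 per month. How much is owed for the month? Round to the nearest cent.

Usage = 69.4 kWh/day × 31 days = 2151.4 kWh
First 600 kWh × $0.066 = $39.60
Next 500 kWh × $0.125 = $62.50
Remaining 1051.4 kWh × $0.195 = $205.02
Energy charge = $307.12; + service $22.07 = $329.19

$329.19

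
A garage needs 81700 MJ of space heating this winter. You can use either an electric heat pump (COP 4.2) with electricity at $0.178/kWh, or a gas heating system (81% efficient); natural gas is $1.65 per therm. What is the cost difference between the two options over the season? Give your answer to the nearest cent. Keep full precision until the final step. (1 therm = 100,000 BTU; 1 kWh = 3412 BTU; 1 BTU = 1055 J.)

Heat load = 81700 MJ = 81,700,000,000 J / 1055 = 77,440,758 BTU
Gas: input = 77,440,758 / 0.81 = 95,605,874 BTU = 956.1 therm → 956.1 × $1.65 = $1,577.50
Heat pump: 77,440,758 BTU / 3412 = 22,700 kWh heat; / 4.2 = 5,404 kWh in → × $0.178 = $961.90
Difference = |$1,577.50 − $961.90| = $615.59

$615.59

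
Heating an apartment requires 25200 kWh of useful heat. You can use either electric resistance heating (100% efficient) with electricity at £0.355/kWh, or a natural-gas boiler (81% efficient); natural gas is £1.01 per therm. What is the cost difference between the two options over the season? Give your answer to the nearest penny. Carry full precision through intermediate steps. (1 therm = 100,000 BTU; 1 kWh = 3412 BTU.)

Heat load = 25200 kWh × 3412 = 85,982,400 BTU
Gas: input = 85,982,400 / 0.81 = 106,151,111 BTU = 1,062 therm → 1,062 × £1.01 = £1,072.13
Electric: 85,982,400 BTU / 3412 = 25,200 kWh → × £0.355 = £8,946.00
Difference = |£1,072.13 − £8,946.00| = £7,873.87

£7873.87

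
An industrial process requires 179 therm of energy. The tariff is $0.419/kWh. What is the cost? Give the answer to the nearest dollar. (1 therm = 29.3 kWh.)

179 therm × (29.3 kWh/therm) = 5,245 kWh
Cost = 5,245 kWh × $0.419/kWh = $2,197.53 ≈ $2198

$2198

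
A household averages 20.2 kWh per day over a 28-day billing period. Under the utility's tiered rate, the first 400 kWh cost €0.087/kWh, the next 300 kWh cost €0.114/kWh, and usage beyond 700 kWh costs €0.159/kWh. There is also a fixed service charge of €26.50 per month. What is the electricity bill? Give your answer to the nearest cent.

Usage = 20.2 kWh/day × 28 days = 565.6 kWh
First 400 kWh × €0.087 = €34.80
Next 165.6 kWh × €0.114 = €18.88
Remaining tier: 0 kWh (not reached)
Energy charge = €53.68; + service €26.50 = €80.18

€80.18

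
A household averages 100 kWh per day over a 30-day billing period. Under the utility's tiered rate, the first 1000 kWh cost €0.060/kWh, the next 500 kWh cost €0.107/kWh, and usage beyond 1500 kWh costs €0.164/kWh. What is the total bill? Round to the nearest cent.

€359.50

Usage = 100 kWh/day × 30 days = 3000 kWh
First 1000 kWh × €0.060 = €60.00
Next 500 kWh × €0.107 = €53.50
Remaining 1500 kWh × €0.164 = €246.00
Total = €359.50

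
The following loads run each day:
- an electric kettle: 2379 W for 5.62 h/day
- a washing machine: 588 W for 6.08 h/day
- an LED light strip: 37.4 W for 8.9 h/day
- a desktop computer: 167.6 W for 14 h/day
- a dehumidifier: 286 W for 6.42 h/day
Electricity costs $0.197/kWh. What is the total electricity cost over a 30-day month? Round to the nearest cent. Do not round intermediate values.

$126.83

electric kettle: 2379 W × 5.62 h × 30 d = 401,099 Wh = 401.1 kWh
washing machine: 588 W × 6.08 h × 30 d = 107,251 Wh = 107.3 kWh
LED light strip: 37.4 W × 8.9 h × 30 d = 9,986 Wh = 9.986 kWh
desktop computer: 167.6 W × 14 h × 30 d = 70,392 Wh = 70.39 kWh
dehumidifier: 286 W × 6.42 h × 30 d = 55,084 Wh = 55.08 kWh
Total energy = 401.1 + 107.3 + 9.986 + 70.39 + 55.08 = 643.8 kWh
Cost = 643.8 kWh × $0.197 = $126.83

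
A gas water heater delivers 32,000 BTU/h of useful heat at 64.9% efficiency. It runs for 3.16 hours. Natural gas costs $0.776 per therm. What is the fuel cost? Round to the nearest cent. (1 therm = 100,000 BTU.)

Heat delivered = 32,000 BTU/h × 3.16 h = 101,120 BTU
Gas input = 101,120 / 0.649 = 155,809 BTU
= 155,809 / 100,000 = 1.558 therm
Cost = 1.558 × $0.776/therm = $1.21

$1.21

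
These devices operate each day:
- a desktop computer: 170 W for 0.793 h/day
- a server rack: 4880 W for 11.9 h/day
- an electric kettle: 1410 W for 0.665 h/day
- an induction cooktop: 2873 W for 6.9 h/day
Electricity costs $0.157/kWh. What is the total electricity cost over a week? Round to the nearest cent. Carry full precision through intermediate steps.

$86.79

desktop computer: 170 W × 0.793 h × 7 d = 944 Wh = 0.9437 kWh
server rack: 4880 W × 11.9 h × 7 d = 406,504 Wh = 406.5 kWh
electric kettle: 1410 W × 0.665 h × 7 d = 6,564 Wh = 6.564 kWh
induction cooktop: 2873 W × 6.9 h × 7 d = 138,766 Wh = 138.8 kWh
Total energy = 0.9437 + 406.5 + 6.564 + 138.8 = 552.8 kWh
Cost = 552.8 kWh × $0.157 = $86.79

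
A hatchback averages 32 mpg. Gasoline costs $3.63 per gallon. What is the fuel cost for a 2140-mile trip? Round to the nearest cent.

$242.76

Fuel = 2140 mi / 32 mpg = 66.88 gal
Cost = 66.88 gal × $3.63/gal = $242.76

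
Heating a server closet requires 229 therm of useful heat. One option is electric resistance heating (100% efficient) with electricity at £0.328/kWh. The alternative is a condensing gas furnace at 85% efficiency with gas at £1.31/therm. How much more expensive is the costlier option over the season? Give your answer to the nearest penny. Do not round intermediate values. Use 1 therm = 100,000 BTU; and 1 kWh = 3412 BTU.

£1848.48

Heat load = 229 therm × 100,000 = 22,900,000 BTU
Gas: input = 22,900,000 / 0.85 = 26,941,176 BTU = 269.4 therm → 269.4 × £1.31 = £352.93
Electric: 22,900,000 BTU / 3412 = 6,712 kWh → × £0.328 = £2,201.41
Difference = |£352.93 − £2,201.41| = £1,848.48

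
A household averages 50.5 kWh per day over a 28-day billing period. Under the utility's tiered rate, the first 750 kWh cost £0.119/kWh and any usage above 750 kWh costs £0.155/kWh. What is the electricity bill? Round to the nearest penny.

£192.17

Usage = 50.5 kWh/day × 28 days = 1414 kWh
First 750 kWh × £0.119 = £89.25
Remaining 664 kWh × £0.155 = £102.92
Total = £192.17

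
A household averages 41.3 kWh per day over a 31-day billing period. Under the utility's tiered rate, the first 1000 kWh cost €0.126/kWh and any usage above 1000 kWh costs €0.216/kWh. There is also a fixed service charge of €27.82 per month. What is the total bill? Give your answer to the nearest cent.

Usage = 41.3 kWh/day × 31 days = 1280.3 kWh
First 1000 kWh × €0.126 = €126.00
Remaining 280.3 kWh × €0.216 = €60.54
Energy charge = €186.54; + service €27.82 = €214.36

€214.36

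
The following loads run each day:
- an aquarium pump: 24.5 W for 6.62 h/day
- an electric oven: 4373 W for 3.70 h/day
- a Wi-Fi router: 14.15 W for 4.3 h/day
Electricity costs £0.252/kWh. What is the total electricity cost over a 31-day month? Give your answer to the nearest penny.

aquarium pump: 24.5 W × 6.62 h × 31 d = 5,028 Wh = 5.028 kWh
electric oven: 4373 W × 3.70 h × 31 d = 501,583 Wh = 501.6 kWh
Wi-Fi router: 14.15 W × 4.3 h × 31 d = 1,886 Wh = 1.886 kWh
Total energy = 5.028 + 501.6 + 1.886 = 508.5 kWh
Cost = 508.5 kWh × £0.252 = £128.14

£128.14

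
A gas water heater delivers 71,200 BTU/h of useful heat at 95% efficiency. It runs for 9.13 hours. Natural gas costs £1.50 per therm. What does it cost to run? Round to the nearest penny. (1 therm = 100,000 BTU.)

£10.26

Heat delivered = 71,200 BTU/h × 9.13 h = 650,056 BTU
Gas input = 650,056 / 0.95 = 684,269 BTU
= 684,269 / 100,000 = 6.843 therm
Cost = 6.843 × £1.50/therm = £10.26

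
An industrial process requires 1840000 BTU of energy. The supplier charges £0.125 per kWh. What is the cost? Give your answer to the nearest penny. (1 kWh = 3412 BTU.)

1840000 BTU × (0.00029308 kWh/BTU) = 539.3 kWh
Cost = 539.3 kWh × £0.125/kWh = £67.41

£67.41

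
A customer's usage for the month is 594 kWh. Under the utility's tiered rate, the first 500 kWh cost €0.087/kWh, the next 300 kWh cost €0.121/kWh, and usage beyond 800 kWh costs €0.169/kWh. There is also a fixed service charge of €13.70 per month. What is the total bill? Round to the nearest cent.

€68.57

First 500 kWh × €0.087 = €43.50
Next 94 kWh × €0.121 = €11.37
Remaining tier: 0 kWh (not reached)
Energy charge = €54.87; + service €13.70 = €68.57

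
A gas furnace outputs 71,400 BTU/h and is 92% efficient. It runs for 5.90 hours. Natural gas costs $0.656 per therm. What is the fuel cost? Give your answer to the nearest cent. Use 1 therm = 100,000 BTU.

$3.00

Heat delivered = 71,400 BTU/h × 5.90 h = 421,260 BTU
Gas input = 421,260 / 0.92 = 457,891 BTU
= 457,891 / 100,000 = 4.579 therm
Cost = 4.579 × $0.656/therm = $3.00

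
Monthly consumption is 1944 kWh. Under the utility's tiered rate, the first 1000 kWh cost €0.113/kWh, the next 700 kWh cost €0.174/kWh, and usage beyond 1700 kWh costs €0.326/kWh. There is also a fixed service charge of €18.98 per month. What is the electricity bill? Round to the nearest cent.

€333.32

First 1000 kWh × €0.113 = €113.00
Next 700 kWh × €0.174 = €121.80
Remaining 244 kWh × €0.326 = €79.54
Energy charge = €314.34; + service €18.98 = €333.32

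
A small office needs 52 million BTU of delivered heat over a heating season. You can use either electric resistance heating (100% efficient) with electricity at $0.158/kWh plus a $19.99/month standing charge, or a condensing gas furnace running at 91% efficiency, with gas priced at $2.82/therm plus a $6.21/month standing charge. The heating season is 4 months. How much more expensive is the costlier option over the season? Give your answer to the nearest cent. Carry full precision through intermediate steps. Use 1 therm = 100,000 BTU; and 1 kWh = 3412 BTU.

$851.66

Heat load = 52 × 10⁶ BTU = 52,000,000 BTU
Gas: input = 52,000,000 / 0.91 = 57,142,857 BTU = 571.4 therm → 571.4 × $2.82 = $1,611.43; + 4 × $6.21 standing = $1,636.27
Electric: 52,000,000 BTU / 3412 = 15,240 kWh → × $0.158 = $2,407.97; + 4 × $19.99 standing = $2,487.93
Difference = |$1,636.27 − $2,487.93| = $851.66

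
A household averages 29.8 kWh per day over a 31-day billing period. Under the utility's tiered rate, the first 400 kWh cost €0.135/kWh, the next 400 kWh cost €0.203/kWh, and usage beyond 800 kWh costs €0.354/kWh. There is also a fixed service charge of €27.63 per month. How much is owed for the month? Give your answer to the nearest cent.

€206.66

Usage = 29.8 kWh/day × 31 days = 923.8 kWh
First 400 kWh × €0.135 = €54.00
Next 400 kWh × €0.203 = €81.20
Remaining 123.8 kWh × €0.354 = €43.83
Energy charge = €179.03; + service €27.63 = €206.66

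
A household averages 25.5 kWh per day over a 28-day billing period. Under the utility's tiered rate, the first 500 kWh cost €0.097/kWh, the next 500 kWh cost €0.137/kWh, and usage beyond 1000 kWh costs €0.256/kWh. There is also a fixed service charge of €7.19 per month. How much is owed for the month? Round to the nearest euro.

Usage = 25.5 kWh/day × 28 days = 714 kWh
First 500 kWh × €0.097 = €48.50
Next 214 kWh × €0.137 = €29.32
Remaining tier: 0 kWh (not reached)
Energy charge = €77.82; + service €7.19 = €85.01 ≈ €85

€85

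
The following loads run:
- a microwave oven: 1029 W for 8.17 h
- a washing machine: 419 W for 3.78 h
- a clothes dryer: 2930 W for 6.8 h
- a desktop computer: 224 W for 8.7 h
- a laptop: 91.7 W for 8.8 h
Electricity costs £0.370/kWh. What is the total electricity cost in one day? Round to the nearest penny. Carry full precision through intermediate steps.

microwave oven: 1029 W × 8.17 h = 8,407 Wh = 8.407 kWh
washing machine: 419 W × 3.78 h = 1,584 Wh = 1.584 kWh
clothes dryer: 2930 W × 6.8 h = 19,924 Wh = 19.92 kWh
desktop computer: 224 W × 8.7 h = 1,949 Wh = 1.949 kWh
laptop: 91.7 W × 8.8 h = 807 Wh = 0.807 kWh
Total energy = 8.407 + 1.584 + 19.92 + 1.949 + 0.807 = 32.67 kWh
Cost = 32.67 kWh × £0.370 = £12.09

£12.09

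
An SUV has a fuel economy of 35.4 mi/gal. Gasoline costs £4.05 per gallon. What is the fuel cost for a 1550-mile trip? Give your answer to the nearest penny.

Fuel = 1550 mi / 35.4 mpg = 43.79 gal
Cost = 43.79 gal × £4.05/gal = £177.33

£177.33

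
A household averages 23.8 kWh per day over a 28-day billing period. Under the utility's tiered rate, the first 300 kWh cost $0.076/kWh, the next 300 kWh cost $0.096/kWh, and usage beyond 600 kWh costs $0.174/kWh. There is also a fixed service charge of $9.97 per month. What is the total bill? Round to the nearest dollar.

Usage = 23.8 kWh/day × 28 days = 666.4 kWh
First 300 kWh × $0.076 = $22.80
Next 300 kWh × $0.096 = $28.80
Remaining 66.4 kWh × $0.174 = $11.55
Energy charge = $63.15; + service $9.97 = $73.12 ≈ $73

$73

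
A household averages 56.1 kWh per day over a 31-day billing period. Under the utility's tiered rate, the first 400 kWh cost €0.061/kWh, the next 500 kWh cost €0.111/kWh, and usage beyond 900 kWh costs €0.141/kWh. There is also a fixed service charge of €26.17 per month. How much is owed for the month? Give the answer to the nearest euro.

Usage = 56.1 kWh/day × 31 days = 1739.1 kWh
First 400 kWh × €0.061 = €24.40
Next 500 kWh × €0.111 = €55.50
Remaining 839.1 kWh × €0.141 = €118.31
Energy charge = €198.21; + service €26.17 = €224.38 ≈ €224

€224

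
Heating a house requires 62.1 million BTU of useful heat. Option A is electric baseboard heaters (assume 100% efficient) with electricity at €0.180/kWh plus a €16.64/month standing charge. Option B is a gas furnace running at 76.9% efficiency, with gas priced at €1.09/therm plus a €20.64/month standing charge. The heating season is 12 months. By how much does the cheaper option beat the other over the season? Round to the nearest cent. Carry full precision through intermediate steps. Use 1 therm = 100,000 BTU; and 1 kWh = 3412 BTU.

€2347.86

Heat load = 62.1 × 10⁶ BTU = 62,100,000 BTU
Gas: input = 62,100,000 / 0.769 = 80,754,226 BTU = 807.5 therm → 807.5 × €1.09 = €880.22; + 12 × €20.64 standing = €1,127.90
Electric: 62,100,000 BTU / 3412 = 18,200 kWh → × €0.180 = €3,276.08; + 12 × €16.64 standing = €3,475.76
Difference = |€1,127.90 − €3,475.76| = €2,347.86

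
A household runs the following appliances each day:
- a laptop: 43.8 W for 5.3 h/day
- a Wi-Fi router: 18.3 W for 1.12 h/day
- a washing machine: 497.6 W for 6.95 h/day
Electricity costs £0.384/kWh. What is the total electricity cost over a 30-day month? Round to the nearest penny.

£42.75

laptop: 43.8 W × 5.3 h × 30 d = 6,964 Wh = 6.964 kWh
Wi-Fi router: 18.3 W × 1.12 h × 30 d = 615 Wh = 0.6149 kWh
washing machine: 497.6 W × 6.95 h × 30 d = 103,750 Wh = 103.7 kWh
Total energy = 6.964 + 0.6149 + 103.7 = 111.3 kWh
Cost = 111.3 kWh × £0.384 = £42.75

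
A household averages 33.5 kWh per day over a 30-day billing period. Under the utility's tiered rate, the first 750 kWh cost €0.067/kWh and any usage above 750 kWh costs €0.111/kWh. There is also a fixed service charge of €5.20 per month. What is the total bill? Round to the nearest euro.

€84

Usage = 33.5 kWh/day × 30 days = 1005 kWh
First 750 kWh × €0.067 = €50.25
Remaining 255 kWh × €0.111 = €28.30
Energy charge = €78.56; + service €5.20 = €83.76 ≈ €84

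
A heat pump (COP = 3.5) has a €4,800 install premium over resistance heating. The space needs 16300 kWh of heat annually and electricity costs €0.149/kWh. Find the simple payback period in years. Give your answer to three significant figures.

2.77 years

Resistance: 16300 kWh × €0.149 = €2,428.70/yr
Heat pump: 16300 / 3.5 = 4657 kWh in → × €0.149 = €693.91/yr
Annual savings = €1,734.79
Payback = €4,800 / €1,734.79 = 2.77 years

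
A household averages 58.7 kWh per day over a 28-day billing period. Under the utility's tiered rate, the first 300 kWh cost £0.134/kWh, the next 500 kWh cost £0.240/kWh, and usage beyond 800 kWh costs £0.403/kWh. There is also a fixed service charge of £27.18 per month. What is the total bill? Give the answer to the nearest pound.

£527

Usage = 58.7 kWh/day × 28 days = 1643.6 kWh
First 300 kWh × £0.134 = £40.20
Next 500 kWh × £0.240 = £120.00
Remaining 843.6 kWh × £0.403 = £339.97
Energy charge = £500.17; + service £27.18 = £527.35 ≈ £527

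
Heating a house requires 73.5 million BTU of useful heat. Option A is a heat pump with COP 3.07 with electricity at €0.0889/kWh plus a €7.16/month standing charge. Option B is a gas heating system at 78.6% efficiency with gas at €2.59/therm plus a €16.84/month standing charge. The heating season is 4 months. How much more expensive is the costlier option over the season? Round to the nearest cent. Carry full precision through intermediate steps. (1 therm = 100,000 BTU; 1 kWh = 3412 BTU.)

Heat load = 73.5 × 10⁶ BTU = 73,500,000 BTU
Gas: input = 73,500,000 / 0.786 = 93,511,450 BTU = 935.1 therm → 935.1 × €2.59 = €2,421.95; + 4 × €16.84 standing = €2,489.31
Heat pump: 73,500,000 BTU / 3412 = 21,540 kWh heat; / 3.07 = 7,017 kWh in → × €0.0889 = €623.79; + 4 × €7.16 standing = €652.43
Difference = |€2,489.31 − €652.43| = €1,836.87

€1836.87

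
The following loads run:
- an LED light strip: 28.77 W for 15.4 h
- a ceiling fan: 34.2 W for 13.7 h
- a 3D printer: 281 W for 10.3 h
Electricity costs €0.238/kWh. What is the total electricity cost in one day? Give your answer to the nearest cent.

LED light strip: 28.77 W × 15.4 h = 443 Wh = 0.4431 kWh
ceiling fan: 34.2 W × 13.7 h = 469 Wh = 0.4685 kWh
3D printer: 281 W × 10.3 h = 2,894 Wh = 2.894 kWh
Total energy = 0.4431 + 0.4685 + 2.894 = 3.806 kWh
Cost = 3.806 kWh × €0.238 = €0.91

€0.91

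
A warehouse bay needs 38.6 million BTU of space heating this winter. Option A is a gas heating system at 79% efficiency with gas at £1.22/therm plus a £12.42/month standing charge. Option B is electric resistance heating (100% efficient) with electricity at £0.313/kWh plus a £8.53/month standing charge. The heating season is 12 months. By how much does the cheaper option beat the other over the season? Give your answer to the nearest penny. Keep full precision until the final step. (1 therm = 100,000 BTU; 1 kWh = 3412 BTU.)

Heat load = 38.6 × 10⁶ BTU = 38,600,000 BTU
Gas: input = 38,600,000 / 0.79 = 48,860,759 BTU = 488.6 therm → 488.6 × £1.22 = £596.10; + 12 × £12.42 standing = £745.14
Electric: 38,600,000 BTU / 3412 = 11,310 kWh → × £0.313 = £3,540.97; + 12 × £8.53 standing = £3,643.33
Difference = |£745.14 − £3,643.33| = £2,898.19

£2898.19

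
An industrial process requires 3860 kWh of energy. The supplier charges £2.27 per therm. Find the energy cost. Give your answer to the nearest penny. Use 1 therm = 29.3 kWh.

£299.05

3860 kWh × (0.03413 therm/kWh) = 131.7 therm
Cost = 131.7 therm × £2.27/therm = £299.05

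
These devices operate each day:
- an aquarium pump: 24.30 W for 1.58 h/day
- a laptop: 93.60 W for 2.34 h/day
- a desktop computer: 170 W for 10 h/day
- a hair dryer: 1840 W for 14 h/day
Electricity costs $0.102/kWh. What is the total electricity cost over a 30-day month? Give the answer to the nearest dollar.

aquarium pump: 24.30 W × 1.58 h × 30 d = 1,152 Wh = 1.152 kWh
laptop: 93.60 W × 2.34 h × 30 d = 6,571 Wh = 6.571 kWh
desktop computer: 170 W × 10 h × 30 d = 51,000 Wh = 51 kWh
hair dryer: 1840 W × 14 h × 30 d = 772,800 Wh = 772.8 kWh
Total energy = 1.152 + 6.571 + 51 + 772.8 = 831.5 kWh
Cost = 831.5 kWh × $0.102 = $84.82 ≈ $85

$85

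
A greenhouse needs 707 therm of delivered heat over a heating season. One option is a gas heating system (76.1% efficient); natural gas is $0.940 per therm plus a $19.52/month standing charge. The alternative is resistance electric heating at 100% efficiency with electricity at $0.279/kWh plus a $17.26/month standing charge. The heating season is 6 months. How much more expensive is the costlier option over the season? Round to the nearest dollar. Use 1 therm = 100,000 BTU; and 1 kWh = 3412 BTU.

Heat load = 707 therm × 100,000 = 70,700,000 BTU
Gas: input = 70,700,000 / 0.761 = 92,904,074 BTU = 929 therm → 929 × $0.940 = $873.30; + 6 × $19.52 standing = $990.42
Electric: 70,700,000 BTU / 3412 = 20,720 kWh → × $0.279 = $5,781.15; + 6 × $17.26 standing = $5,884.71
Difference = |$990.42 − $5,884.71| = $4,894.30 ≈ $4894

$4894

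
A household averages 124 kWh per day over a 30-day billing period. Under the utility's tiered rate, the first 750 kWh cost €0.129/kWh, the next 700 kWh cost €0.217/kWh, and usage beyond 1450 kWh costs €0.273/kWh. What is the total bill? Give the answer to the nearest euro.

€868

Usage = 124 kWh/day × 30 days = 3720 kWh
First 750 kWh × €0.129 = €96.75
Next 700 kWh × €0.217 = €151.90
Remaining 2270 kWh × €0.273 = €619.71
Total = €868.36 ≈ €868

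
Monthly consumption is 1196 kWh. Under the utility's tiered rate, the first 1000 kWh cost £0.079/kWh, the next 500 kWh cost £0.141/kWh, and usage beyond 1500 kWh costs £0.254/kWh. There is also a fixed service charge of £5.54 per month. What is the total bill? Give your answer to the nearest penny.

£112.18

First 1000 kWh × £0.079 = £79.00
Next 196 kWh × £0.141 = £27.64
Remaining tier: 0 kWh (not reached)
Energy charge = £106.64; + service £5.54 = £112.18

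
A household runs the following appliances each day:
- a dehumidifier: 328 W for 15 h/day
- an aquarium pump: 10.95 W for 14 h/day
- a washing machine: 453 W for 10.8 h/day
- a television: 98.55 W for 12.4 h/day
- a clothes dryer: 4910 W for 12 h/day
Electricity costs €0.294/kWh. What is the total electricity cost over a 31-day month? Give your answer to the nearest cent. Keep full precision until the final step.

€638.96

dehumidifier: 328 W × 15 h × 31 d = 152,520 Wh = 152.5 kWh
aquarium pump: 10.95 W × 14 h × 31 d = 4,752 Wh = 4.752 kWh
washing machine: 453 W × 10.8 h × 31 d = 151,664 Wh = 151.7 kWh
television: 98.55 W × 12.4 h × 31 d = 37,883 Wh = 37.88 kWh
clothes dryer: 4910 W × 12 h × 31 d = 1,826,520 Wh = 1,827 kWh
Total energy = 152.5 + 4.752 + 151.7 + 37.88 + 1,827 = 2,173 kWh
Cost = 2,173 kWh × €0.294 = €638.96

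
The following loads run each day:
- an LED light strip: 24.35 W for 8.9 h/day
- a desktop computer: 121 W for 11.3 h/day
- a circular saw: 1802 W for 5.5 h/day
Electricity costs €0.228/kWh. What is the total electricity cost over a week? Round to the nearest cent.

€18.35

LED light strip: 24.35 W × 8.9 h × 7 d = 1,517 Wh = 1.517 kWh
desktop computer: 121 W × 11.3 h × 7 d = 9,571 Wh = 9.571 kWh
circular saw: 1802 W × 5.5 h × 7 d = 69,377 Wh = 69.38 kWh
Total energy = 1.517 + 9.571 + 69.38 = 80.47 kWh
Cost = 80.47 kWh × €0.228 = €18.35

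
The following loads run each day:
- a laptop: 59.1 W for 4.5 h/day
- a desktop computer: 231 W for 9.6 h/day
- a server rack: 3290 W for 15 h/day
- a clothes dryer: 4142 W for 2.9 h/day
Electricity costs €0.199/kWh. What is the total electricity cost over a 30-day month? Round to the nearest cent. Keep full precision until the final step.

laptop: 59.1 W × 4.5 h × 30 d = 7,978 Wh = 7.979 kWh
desktop computer: 231 W × 9.6 h × 30 d = 66,528 Wh = 66.53 kWh
server rack: 3290 W × 15 h × 30 d = 1,480,500 Wh = 1,480 kWh
clothes dryer: 4142 W × 2.9 h × 30 d = 360,354 Wh = 360.4 kWh
Total energy = 7.979 + 66.53 + 1,480 + 360.4 = 1,915 kWh
Cost = 1,915 kWh × €0.199 = €381.16

€381.16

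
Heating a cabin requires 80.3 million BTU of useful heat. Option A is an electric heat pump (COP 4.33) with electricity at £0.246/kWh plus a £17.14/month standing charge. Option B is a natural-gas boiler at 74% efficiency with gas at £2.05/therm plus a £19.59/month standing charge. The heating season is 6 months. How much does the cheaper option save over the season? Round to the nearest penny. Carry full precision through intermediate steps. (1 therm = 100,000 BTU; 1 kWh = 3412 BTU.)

Heat load = 80.3 × 10⁶ BTU = 80,300,000 BTU
Gas: input = 80,300,000 / 0.74 = 108,513,514 BTU = 1,085 therm → 1,085 × £2.05 = £2,224.53; + 6 × £19.59 standing = £2,342.07
Heat pump: 80,300,000 BTU / 3412 = 23,530 kWh heat; / 4.33 = 5,435 kWh in → × £0.246 = £1,337.07; + 6 × £17.14 standing = £1,439.91
Difference = |£2,342.07 − £1,439.91| = £902.16

£902.16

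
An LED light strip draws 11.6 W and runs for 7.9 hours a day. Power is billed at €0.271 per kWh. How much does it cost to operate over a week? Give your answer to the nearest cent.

€0.17

Energy = 11.6 W × 7.9 h/day × 7 days = 641 Wh = 0.6415 kWh
Cost = 0.6415 kWh × €0.271/kWh = €0.17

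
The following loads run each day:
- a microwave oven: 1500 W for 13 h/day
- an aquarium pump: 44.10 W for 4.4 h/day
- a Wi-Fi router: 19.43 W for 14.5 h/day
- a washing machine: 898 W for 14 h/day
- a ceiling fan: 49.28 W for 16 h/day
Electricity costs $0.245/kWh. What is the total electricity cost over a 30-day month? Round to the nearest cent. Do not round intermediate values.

$245.02

microwave oven: 1500 W × 13 h × 30 d = 585,000 Wh = 585 kWh
aquarium pump: 44.10 W × 4.4 h × 30 d = 5,821 Wh = 5.821 kWh
Wi-Fi router: 19.43 W × 14.5 h × 30 d = 8,452 Wh = 8.452 kWh
washing machine: 898 W × 14 h × 30 d = 377,160 Wh = 377.2 kWh
ceiling fan: 49.28 W × 16 h × 30 d = 23,654 Wh = 23.65 kWh
Total energy = 585 + 5.821 + 8.452 + 377.2 + 23.65 = 1,000 kWh
Cost = 1,000 kWh × $0.245 = $245.02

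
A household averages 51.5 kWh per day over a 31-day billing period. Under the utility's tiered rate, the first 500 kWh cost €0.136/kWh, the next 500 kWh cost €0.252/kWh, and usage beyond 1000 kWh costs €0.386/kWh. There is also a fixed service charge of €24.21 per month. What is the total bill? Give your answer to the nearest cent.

Usage = 51.5 kWh/day × 31 days = 1596.5 kWh
First 500 kWh × €0.136 = €68.00
Next 500 kWh × €0.252 = €126.00
Remaining 596.5 kWh × €0.386 = €230.25
Energy charge = €424.25; + service €24.21 = €448.46

€448.46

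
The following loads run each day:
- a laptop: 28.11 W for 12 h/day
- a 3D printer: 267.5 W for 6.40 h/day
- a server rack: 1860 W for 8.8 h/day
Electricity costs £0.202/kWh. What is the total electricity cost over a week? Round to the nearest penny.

£26.04

laptop: 28.11 W × 12 h × 7 d = 2,361 Wh = 2.361 kWh
3D printer: 267.5 W × 6.40 h × 7 d = 11,984 Wh = 11.98 kWh
server rack: 1860 W × 8.8 h × 7 d = 114,576 Wh = 114.6 kWh
Total energy = 2.361 + 11.98 + 114.6 = 128.9 kWh
Cost = 128.9 kWh × £0.202 = £26.04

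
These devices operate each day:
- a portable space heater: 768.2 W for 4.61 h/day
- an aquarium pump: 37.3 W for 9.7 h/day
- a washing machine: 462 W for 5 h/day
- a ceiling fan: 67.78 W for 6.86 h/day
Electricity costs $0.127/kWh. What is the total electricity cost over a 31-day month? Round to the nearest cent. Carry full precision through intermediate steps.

portable space heater: 768.2 W × 4.61 h × 31 d = 109,783 Wh = 109.8 kWh
aquarium pump: 37.3 W × 9.7 h × 31 d = 11,216 Wh = 11.22 kWh
washing machine: 462 W × 5 h × 31 d = 71,610 Wh = 71.61 kWh
ceiling fan: 67.78 W × 6.86 h × 31 d = 14,414 Wh = 14.41 kWh
Total energy = 109.8 + 11.22 + 71.61 + 14.41 = 207 kWh
Cost = 207 kWh × $0.127 = $26.29

$26.29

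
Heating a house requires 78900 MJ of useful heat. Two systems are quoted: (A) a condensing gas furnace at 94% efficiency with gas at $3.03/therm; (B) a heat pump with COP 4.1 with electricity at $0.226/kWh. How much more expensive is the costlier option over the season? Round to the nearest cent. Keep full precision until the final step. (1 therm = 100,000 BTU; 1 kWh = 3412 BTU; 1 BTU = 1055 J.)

$1202.48

Heat load = 78900 MJ = 78,900,000,000 J / 1055 = 74,786,730 BTU
Gas: input = 74,786,730 / 0.94 = 79,560,351 BTU = 795.6 therm → 795.6 × $3.03 = $2,410.68
Heat pump: 74,786,730 BTU / 3412 = 21,920 kWh heat; / 4.1 = 5,346 kWh in → × $0.226 = $1,208.20
Difference = |$2,410.68 − $1,208.20| = $1,202.48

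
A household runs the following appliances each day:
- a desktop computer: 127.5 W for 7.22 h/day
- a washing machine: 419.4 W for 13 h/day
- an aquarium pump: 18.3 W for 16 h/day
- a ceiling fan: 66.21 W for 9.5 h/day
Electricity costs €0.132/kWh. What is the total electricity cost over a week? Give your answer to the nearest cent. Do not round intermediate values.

€6.74

desktop computer: 127.5 W × 7.22 h × 7 d = 6,444 Wh = 6.444 kWh
washing machine: 419.4 W × 13 h × 7 d = 38,165 Wh = 38.17 kWh
aquarium pump: 18.3 W × 16 h × 7 d = 2,050 Wh = 2.05 kWh
ceiling fan: 66.21 W × 9.5 h × 7 d = 4,403 Wh = 4.403 kWh
Total energy = 6.444 + 38.17 + 2.05 + 4.403 = 51.06 kWh
Cost = 51.06 kWh × €0.132 = €6.74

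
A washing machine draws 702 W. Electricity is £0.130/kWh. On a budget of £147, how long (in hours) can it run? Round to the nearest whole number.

Energy budget = £147 / £0.130 per kWh = 1,131 kWh = 1,130,769 Wh
Runtime = 1,130,769 Wh / 702 W = 1,611 h

1611 h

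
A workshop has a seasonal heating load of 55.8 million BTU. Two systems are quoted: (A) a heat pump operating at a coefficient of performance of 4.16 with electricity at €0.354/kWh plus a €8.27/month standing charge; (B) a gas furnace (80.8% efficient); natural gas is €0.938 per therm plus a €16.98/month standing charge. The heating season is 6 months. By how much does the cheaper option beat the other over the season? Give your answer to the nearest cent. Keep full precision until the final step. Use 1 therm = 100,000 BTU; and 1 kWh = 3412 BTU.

Heat load = 55.8 × 10⁶ BTU = 55,800,000 BTU
Gas: input = 55,800,000 / 0.808 = 69,059,406 BTU = 690.6 therm → 690.6 × €0.938 = €647.78; + 6 × €16.98 standing = €749.66
Heat pump: 55,800,000 BTU / 3412 = 16,350 kWh heat; / 4.16 = 3,931 kWh in → × €0.354 = €1,391.67; + 6 × €8.27 standing = €1,441.29
Difference = |€749.66 − €1,441.29| = €691.63

€691.63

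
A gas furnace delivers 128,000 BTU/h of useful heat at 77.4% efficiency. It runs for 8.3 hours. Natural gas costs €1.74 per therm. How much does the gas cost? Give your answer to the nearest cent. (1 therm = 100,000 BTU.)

€23.88

Heat delivered = 128,000 BTU/h × 8.3 h = 1,062,400 BTU
Gas input = 1,062,400 / 0.774 = 1,372,610 BTU
= 1,372,610 / 100,000 = 13.73 therm
Cost = 13.73 × €1.74/therm = €23.88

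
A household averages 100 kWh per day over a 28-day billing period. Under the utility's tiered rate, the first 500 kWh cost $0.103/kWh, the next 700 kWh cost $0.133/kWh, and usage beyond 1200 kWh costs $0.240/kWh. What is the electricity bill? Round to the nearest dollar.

Usage = 100 kWh/day × 28 days = 2800 kWh
First 500 kWh × $0.103 = $51.50
Next 700 kWh × $0.133 = $93.10
Remaining 1600 kWh × $0.240 = $384.00
Total = $528.60 ≈ $529

$529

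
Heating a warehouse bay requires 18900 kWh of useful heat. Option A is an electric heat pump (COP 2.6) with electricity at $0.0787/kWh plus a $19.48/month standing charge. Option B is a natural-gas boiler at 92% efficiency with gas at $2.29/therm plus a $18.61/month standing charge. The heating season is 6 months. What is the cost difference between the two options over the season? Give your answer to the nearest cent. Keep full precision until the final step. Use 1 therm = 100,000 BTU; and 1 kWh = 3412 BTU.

$1027.85

Heat load = 18900 kWh × 3412 = 64,486,800 BTU
Gas: input = 64,486,800 / 0.92 = 70,094,348 BTU = 700.9 therm → 700.9 × $2.29 = $1,605.16; + 6 × $18.61 standing = $1,716.82
Heat pump: 64,486,800 BTU / 3412 = 18,900 kWh heat; / 2.6 = 7,269 kWh in → × $0.0787 = $572.09; + 6 × $19.48 standing = $688.97
Difference = |$1,716.82 − $688.97| = $1,027.85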